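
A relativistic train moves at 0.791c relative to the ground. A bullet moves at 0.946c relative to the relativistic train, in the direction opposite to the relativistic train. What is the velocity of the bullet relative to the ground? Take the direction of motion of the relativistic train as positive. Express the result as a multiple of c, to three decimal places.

With v = 0.791 and u' = -0.946 (in units of c),
u = (u' + v)/(1 + u'v/c²):
u = (-0.946 + 0.791) / (1 + (-0.946)·0.791) = -0.1550/0.2517 = -0.6158
(Galilean addition would give -0.155c.)

-0.616c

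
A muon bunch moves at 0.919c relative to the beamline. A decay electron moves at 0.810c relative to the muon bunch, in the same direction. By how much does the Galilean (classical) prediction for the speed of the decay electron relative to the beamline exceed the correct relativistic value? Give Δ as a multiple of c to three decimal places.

Galilean: u_cl = 0.810 + 0.919 = 1.7290.
Relativistic: u_rel = (0.810 + 0.919) / (1 + 0.810·0.919) = 1.7290/1.7444 = 0.9912.
Δ = 1.7290 − 0.9912 = 0.7378.
(The classical prediction exceeds c; the relativistic result does not.)

Δ = 0.738c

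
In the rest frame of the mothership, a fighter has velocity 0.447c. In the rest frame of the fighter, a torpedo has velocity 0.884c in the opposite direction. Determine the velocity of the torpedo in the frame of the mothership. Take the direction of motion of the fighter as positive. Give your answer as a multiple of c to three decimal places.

-0.722c

With v = 0.447 and u' = -0.884 (in units of c),
u = (u' + v)/(1 + u'v/c²):
u = (-0.884 + 0.447) / (1 + (-0.884)·0.447) = -0.4370/0.6049 = -0.7225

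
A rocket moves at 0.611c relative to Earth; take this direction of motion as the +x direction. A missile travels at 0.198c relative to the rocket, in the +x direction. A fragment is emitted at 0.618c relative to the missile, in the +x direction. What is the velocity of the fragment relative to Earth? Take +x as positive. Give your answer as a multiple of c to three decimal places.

Apply u = (u' + v)/(1 + u'v/c²) successively, working outward toward Earth.
Start: velocity of the rocket relative to Earth = 0.6110c.
Compose with the missile (u' = 0.198 in the rocket frame): u_1 = (0.198 + 0.611) / (1 + 0.198·0.611) = 0.8090/1.1210 = 0.7217.
Compose with the fragment (u' = 0.618 in the missile frame): u_2 = (0.618 + 0.722) / (1 + 0.618·0.722) = 1.3397/1.4460 = 0.9265.

0.926c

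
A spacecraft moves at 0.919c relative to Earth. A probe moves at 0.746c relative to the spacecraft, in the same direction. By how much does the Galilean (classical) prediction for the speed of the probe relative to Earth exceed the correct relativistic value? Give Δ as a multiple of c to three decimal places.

Galilean: u_cl = 0.746 + 0.919 = 1.6650.
Relativistic: u_rel = (0.746 + 0.919) / (1 + 0.746·0.919) = 1.6650/1.6856 = 0.9878.
Δ = 1.6650 − 0.9878 = 0.6772.
(The classical prediction exceeds c; the relativistic result does not.)

Δ = 0.677c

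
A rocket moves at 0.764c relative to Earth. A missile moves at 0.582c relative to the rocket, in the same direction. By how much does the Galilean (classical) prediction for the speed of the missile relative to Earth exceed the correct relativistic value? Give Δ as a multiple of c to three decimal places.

Galilean: u_cl = 0.582 + 0.764 = 1.3460.
Relativistic: u_rel = (0.582 + 0.764) / (1 + 0.582·0.764) = 1.3460/1.4446 = 0.9317.
Δ = 1.3460 − 0.9317 = 0.4143.
(The classical prediction exceeds c; the relativistic result does not.)

Δ = 0.414c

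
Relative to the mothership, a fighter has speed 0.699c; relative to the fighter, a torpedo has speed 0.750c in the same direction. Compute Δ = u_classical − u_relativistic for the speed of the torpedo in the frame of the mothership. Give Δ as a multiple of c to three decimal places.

Galilean: u_cl = 0.750 + 0.699 = 1.4490.
Relativistic: u_rel = (0.750 + 0.699) / (1 + 0.750·0.699) = 1.4490/1.5243 = 0.9506.
Δ = 1.4490 − 0.9506 = 0.4984.
(The classical prediction exceeds c; the relativistic result does not.)

Δ = 0.498c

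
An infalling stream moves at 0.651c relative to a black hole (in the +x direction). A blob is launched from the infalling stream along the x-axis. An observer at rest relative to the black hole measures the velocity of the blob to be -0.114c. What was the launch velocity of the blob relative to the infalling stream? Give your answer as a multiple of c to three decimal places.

Invert the composition law: u' = (u − v)/(1 − uv/c²).
u' = (-0.114 − 0.651) / (1 − (-0.114)(0.651)) = -0.7650/1.0742 = -0.7121.

-0.712c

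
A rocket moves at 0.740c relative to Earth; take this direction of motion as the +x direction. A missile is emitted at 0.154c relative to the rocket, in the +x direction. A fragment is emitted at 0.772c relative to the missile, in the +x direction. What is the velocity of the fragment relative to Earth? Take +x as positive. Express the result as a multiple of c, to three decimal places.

Apply u = (u' + v)/(1 + u'v/c²) successively, working outward toward Earth.
Start: velocity of the rocket relative to Earth = 0.7400c.
Compose with the missile (u' = 0.154 in the rocket frame): u_1 = (0.154 + 0.740) / (1 + 0.154·0.740) = 0.8940/1.1140 = 0.8025.
Compose with the fragment (u' = 0.772 in the missile frame): u_2 = (0.772 + 0.803) / (1 + 0.772·0.803) = 1.5745/1.6196 = 0.9722.

0.972c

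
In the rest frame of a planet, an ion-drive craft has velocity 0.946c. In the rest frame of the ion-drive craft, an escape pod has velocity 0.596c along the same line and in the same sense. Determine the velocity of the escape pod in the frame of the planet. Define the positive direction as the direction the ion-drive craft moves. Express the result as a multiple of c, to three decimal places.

With v = 0.946 and u' = 0.596 (in units of c),
u = (u' + v)/(1 + u'v/c²):
u = (0.596 + 0.946) / (1 + 0.596·0.946) = 1.5420/1.5638 = 0.9860
(Galilean addition would give +1.542c, exceeding c.)

0.986c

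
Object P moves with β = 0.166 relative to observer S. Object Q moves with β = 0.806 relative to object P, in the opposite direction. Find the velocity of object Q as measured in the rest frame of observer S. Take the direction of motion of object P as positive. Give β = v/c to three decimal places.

With v = 0.166 and u' = -0.806 (in units of c),
u = (u' + v)/(1 + u'v/c²):
u = (-0.806 + 0.166) / (1 + (-0.806)·0.166) = -0.6400/0.8662 = -0.7389
(Galilean addition would give -0.640c.)

β = -0.739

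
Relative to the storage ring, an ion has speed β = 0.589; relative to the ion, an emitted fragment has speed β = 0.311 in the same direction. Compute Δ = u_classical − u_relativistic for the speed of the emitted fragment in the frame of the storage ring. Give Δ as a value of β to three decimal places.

Galilean: u_cl = 0.311 + 0.589 = 0.9000.
Relativistic: u_rel = (0.311 + 0.589) / (1 + 0.311·0.589) = 0.9000/1.1832 = 0.7607.
Δ = 0.9000 − 0.7607 = 0.1393.

Δ = 0.139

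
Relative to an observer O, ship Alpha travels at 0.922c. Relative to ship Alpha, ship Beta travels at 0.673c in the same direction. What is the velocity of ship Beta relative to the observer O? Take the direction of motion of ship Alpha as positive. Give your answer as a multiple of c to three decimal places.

0.984c

With v = 0.922 and u' = 0.673 (in units of c),
u = (u' + v)/(1 + u'v/c²):
u = (0.673 + 0.922) / (1 + 0.673·0.922) = 1.5950/1.6205 = 0.9843
(Galilean addition would give +1.595c, exceeding c.)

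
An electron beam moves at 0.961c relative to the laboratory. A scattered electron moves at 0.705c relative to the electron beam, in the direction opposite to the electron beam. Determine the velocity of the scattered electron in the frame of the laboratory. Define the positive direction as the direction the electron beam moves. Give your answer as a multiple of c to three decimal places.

With v = 0.961 and u' = -0.705 (in units of c),
u = (u' + v)/(1 + u'v/c²):
u = (-0.705 + 0.961) / (1 + (-0.705)·0.961) = 0.2560/0.3225 = 0.7938

+0.794c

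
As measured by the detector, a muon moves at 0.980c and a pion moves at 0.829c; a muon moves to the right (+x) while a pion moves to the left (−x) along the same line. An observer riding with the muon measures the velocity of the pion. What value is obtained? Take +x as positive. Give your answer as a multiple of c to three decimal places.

β_A = 0.980, β_B = -0.829.
Transform to A's frame with the inverse velocity-addition law: u' = (u − v)/(1 − uv/c²), taking u = β_B and v = β_A.
u' = (-0.829 − 0.980) / (1 − (0.980)(-0.829)) = -1.8090/1.8124 = -0.9981.

-0.998c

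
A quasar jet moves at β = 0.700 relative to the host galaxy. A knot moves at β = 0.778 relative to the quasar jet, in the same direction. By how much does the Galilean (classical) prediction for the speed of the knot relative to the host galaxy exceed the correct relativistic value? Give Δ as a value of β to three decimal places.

Δ = 0.521

Galilean: u_cl = 0.778 + 0.700 = 1.4780.
Relativistic: u_rel = (0.778 + 0.700) / (1 + 0.778·0.700) = 1.4780/1.5446 = 0.9569.
Δ = 1.4780 − 0.9569 = 0.5211.
(The classical prediction exceeds c; the relativistic result does not.)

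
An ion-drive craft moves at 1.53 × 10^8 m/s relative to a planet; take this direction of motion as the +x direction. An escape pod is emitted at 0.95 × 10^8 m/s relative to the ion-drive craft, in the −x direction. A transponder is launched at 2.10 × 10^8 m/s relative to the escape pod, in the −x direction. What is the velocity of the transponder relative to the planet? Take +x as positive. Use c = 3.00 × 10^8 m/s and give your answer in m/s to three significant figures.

-1.68 × 10^8 m/s

Apply u = (u' + v)/(1 + u'v/c²) successively, working outward toward the planet.
(Dividing each given speed by c = 3.00 × 10^8 m/s to work in units of c.)
Start: velocity of the ion-drive craft relative to the planet = 0.5100c.
Compose with the escape pod (u' = -0.317 in the ion-drive craft frame): u_1 = (-0.317 + 0.510) / (1 + (-0.317)·0.510) = 0.1933/0.8385 = 0.2306.
Compose with the transponder (u' = -0.700 in the escape pod frame): u_2 = (-0.700 + 0.231) / (1 + (-0.700)·0.231) = -0.4694/0.8386 = -0.5598.
So u = -0.5598 × 3.00 × 10^8 m/s.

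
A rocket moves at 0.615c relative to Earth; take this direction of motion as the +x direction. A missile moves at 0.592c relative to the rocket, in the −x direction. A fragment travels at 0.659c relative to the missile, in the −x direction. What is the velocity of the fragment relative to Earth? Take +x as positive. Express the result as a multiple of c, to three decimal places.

-0.638c

Apply u = (u' + v)/(1 + u'v/c²) successively, working outward toward Earth.
Start: velocity of the rocket relative to Earth = 0.6150c.
Compose with the missile (u' = -0.592 in the rocket frame): u_1 = (-0.592 + 0.615) / (1 + (-0.592)·0.615) = 0.0230/0.6359 = 0.0362.
Compose with the fragment (u' = -0.659 in the missile frame): u_2 = (-0.659 + 0.036) / (1 + (-0.659)·0.036) = -0.6228/0.9762 = -0.6380.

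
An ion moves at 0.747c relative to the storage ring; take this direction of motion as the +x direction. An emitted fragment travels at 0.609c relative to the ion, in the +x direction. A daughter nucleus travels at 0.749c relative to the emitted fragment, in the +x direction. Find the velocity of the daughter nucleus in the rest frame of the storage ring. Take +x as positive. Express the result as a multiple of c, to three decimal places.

Apply u = (u' + v)/(1 + u'v/c²) successively, working outward toward the storage ring.
Start: velocity of the ion relative to the storage ring = 0.7470c.
Compose with the emitted fragment (u' = 0.609 in the ion frame): u_1 = (0.609 + 0.747) / (1 + 0.609·0.747) = 1.3560/1.4549 = 0.9320.
Compose with the daughter nucleus (u' = 0.749 in the emitted fragment frame): u_2 = (0.749 + 0.932) / (1 + 0.749·0.932) = 1.6810/1.6981 = 0.9899.

0.990c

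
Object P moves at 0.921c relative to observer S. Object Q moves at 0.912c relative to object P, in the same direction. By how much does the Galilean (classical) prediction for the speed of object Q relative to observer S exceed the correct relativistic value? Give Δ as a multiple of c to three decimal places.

Δ = 0.837c

Galilean: u_cl = 0.912 + 0.921 = 1.8330.
Relativistic: u_rel = (0.912 + 0.921) / (1 + 0.912·0.921) = 1.8330/1.8400 = 0.9962.
Δ = 1.8330 − 0.9962 = 0.8368.
(The classical prediction exceeds c; the relativistic result does not.)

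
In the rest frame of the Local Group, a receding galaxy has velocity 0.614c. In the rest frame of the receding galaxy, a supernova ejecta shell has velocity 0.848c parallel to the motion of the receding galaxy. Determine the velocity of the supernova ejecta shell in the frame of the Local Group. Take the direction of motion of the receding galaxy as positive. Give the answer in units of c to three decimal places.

With v = 0.614 and u' = 0.848 (in units of c),
u = (u' + v)/(1 + u'v/c²):
u = (0.848 + 0.614) / (1 + 0.848·0.614) = 1.4620/1.5207 = 0.9614
(Galilean addition would give +1.462c, exceeding c.)

0.961c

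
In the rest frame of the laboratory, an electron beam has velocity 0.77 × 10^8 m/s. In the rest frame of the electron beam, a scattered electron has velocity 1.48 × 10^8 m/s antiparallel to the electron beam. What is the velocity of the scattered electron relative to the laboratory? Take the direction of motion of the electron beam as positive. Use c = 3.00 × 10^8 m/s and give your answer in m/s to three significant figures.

In units of c (dividing by 3.00 × 10^8 m/s): v = 0.257, u' = -0.493.
u = (u' + v)/(1 + u'v/c²):
u = (-0.493 + 0.257) / (1 + (-0.493)·0.257) = -0.2367/0.8734 = -0.2710
(Galilean addition would give -0.237c.)
Converting back: u = -0.2710 × 3.00 × 10^8 m/s.

-8.13 × 10^7 m/s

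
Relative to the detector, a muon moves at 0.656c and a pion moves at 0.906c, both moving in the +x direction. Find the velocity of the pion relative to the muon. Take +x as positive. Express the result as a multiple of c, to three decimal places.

β_A = 0.656, β_B = 0.906.
Transform to A's frame with the inverse velocity-addition law: u' = (u − v)/(1 − uv/c²), taking u = β_B and v = β_A.
u' = (0.906 − 0.656) / (1 − (0.656)(0.906)) = 0.2500/0.4057 = 0.6163.

+0.616c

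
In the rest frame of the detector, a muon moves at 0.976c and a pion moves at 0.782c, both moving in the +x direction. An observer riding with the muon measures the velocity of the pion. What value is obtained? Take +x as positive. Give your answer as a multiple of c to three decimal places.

-0.819c

β_A = 0.976, β_B = 0.782.
Transform to A's frame with the inverse velocity-addition law: u' = (u − v)/(1 − uv/c²), taking u = β_B and v = β_A.
u' = (0.782 − 0.976) / (1 − (0.976)(0.782)) = -0.1940/0.2368 = -0.8194.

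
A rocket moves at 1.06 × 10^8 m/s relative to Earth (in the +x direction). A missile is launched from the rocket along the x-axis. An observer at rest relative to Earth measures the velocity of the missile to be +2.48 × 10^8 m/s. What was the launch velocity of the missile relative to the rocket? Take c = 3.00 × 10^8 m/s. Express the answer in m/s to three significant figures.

+2.01 × 10^8 m/s

v = 0.353c, u = 0.827c.
Invert the composition law: u' = (u − v)/(1 − uv/c²).
u' = (0.827 − 0.353) / (1 − (0.827)(0.353)) = 0.4733/0.7079 = 0.6686.
u' = 0.6686 × 3.00 × 10^8 m/s.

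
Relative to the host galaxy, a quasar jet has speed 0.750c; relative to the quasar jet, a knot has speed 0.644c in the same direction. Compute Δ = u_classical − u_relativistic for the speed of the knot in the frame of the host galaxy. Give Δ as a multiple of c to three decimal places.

Δ = 0.454c

Galilean: u_cl = 0.644 + 0.750 = 1.3940.
Relativistic: u_rel = (0.644 + 0.750) / (1 + 0.644·0.750) = 1.3940/1.4830 = 0.9400.
Δ = 1.3940 − 0.9400 = 0.4540.
(The classical prediction exceeds c; the relativistic result does not.)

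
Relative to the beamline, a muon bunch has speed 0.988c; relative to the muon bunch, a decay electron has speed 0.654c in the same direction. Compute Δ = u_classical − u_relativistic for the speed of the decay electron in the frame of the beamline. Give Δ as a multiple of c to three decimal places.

Δ = 0.645c

Galilean: u_cl = 0.654 + 0.988 = 1.6420.
Relativistic: u_rel = (0.654 + 0.988) / (1 + 0.654·0.988) = 1.6420/1.6462 = 0.9975.
Δ = 1.6420 − 0.9975 = 0.6445.
(The classical prediction exceeds c; the relativistic result does not.)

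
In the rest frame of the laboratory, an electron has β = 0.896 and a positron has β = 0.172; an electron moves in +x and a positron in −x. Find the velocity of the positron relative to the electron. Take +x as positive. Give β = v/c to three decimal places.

β_A = 0.896, β_B = -0.172.
Transform to A's frame with the inverse velocity-addition law: u' = (u − v)/(1 − uv/c²), taking u = β_B and v = β_A.
u' = (-0.172 − 0.896) / (1 − (0.896)(-0.172)) = -1.0680/1.1541 = -0.9254.

β = -0.925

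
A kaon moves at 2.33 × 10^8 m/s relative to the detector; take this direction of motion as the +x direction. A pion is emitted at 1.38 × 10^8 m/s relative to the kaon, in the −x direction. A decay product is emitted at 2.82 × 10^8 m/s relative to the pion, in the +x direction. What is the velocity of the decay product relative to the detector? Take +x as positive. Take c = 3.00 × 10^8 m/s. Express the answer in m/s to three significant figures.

Apply u = (u' + v)/(1 + u'v/c²) successively, working outward toward the detector.
(Dividing each given speed by c = 3.00 × 10^8 m/s to work in units of c.)
Start: velocity of the kaon relative to the detector = 0.7767c.
Compose with the pion (u' = -0.460 in the kaon frame): u_1 = (-0.460 + 0.777) / (1 + (-0.460)·0.777) = 0.3167/0.6427 = 0.4927.
Compose with the decay product (u' = 0.940 in the pion frame): u_2 = (0.940 + 0.493) / (1 + 0.940·0.493) = 1.4327/1.4631 = 0.9792.
So u = 0.9792 × 3.00 × 10^8 m/s.

+2.94 × 10^8 m/s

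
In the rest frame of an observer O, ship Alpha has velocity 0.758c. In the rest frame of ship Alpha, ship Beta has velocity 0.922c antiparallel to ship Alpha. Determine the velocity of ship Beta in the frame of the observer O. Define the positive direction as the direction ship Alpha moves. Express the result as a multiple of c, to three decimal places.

With v = 0.758 and u' = -0.922 (in units of c),
u = (u' + v)/(1 + u'v/c²):
u = (-0.922 + 0.758) / (1 + (-0.922)·0.758) = -0.1640/0.3011 = -0.5446
(Galilean addition would give -0.164c.)

-0.545c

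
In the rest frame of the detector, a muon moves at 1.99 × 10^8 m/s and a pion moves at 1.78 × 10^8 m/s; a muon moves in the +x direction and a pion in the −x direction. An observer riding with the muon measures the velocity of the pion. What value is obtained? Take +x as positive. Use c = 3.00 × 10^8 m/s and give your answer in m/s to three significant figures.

β_A = 0.663, β_B = -0.593 (dividing each by c = 3.00 × 10^8 m/s).
Transform to A's frame with the inverse velocity-addition law: u' = (u − v)/(1 − uv/c²), taking u = β_B and v = β_A.
u' = (-0.593 − 0.663) / (1 − (0.663)(-0.593)) = -1.2567/1.3936 = -0.9018.
u' = -0.9018 × 3.00 × 10^8 m/s.

-2.71 × 10^8 m/s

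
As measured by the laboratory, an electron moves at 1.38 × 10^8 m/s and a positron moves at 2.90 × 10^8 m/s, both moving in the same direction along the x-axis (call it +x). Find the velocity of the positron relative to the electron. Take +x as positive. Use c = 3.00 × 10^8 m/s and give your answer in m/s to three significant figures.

+2.74 × 10^8 m/s

β_A = 0.460, β_B = 0.967 (dividing each by c = 3.00 × 10^8 m/s).
Transform to A's frame with the inverse velocity-addition law: u' = (u − v)/(1 − uv/c²), taking u = β_B and v = β_A.
u' = (0.967 − 0.460) / (1 − (0.460)(0.967)) = 0.5067/0.5553 = 0.9124.
u' = 0.9124 × 3.00 × 10^8 m/s.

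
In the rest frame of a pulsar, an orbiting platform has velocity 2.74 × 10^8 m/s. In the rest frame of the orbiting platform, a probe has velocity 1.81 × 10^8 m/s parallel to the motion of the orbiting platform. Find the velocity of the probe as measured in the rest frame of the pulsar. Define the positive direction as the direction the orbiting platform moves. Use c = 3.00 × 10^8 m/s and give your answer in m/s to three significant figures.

In units of c (dividing by 3.00 × 10^8 m/s): v = 0.913, u' = 0.603.
u = (u' + v)/(1 + u'v/c²):
u = (0.603 + 0.913) / (1 + 0.603·0.913) = 1.5167/1.5510 = 0.9778
Converting back: u = 0.9778 × 3.00 × 10^8 m/s.

2.93 × 10^8 m/s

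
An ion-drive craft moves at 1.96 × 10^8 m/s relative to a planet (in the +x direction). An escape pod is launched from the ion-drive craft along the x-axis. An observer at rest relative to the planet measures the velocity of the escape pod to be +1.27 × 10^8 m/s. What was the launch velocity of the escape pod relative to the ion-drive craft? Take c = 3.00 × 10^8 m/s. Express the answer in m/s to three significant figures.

v = 0.653c, u = 0.423c.
Invert the composition law: u' = (u − v)/(1 − uv/c²).
u' = (0.423 − 0.653) / (1 − (0.423)(0.653)) = -0.2300/0.7234 = -0.3179.
u' = -0.3179 × 3.00 × 10^8 m/s.

-9.54 × 10^7 m/s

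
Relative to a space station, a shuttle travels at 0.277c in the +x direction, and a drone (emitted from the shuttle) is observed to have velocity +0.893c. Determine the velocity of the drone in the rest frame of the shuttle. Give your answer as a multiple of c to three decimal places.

+0.818c

Invert the composition law: u' = (u − v)/(1 − uv/c²).
u' = (0.893 − 0.277) / (1 − (0.893)(0.277)) = 0.6160/0.7526 = 0.8185.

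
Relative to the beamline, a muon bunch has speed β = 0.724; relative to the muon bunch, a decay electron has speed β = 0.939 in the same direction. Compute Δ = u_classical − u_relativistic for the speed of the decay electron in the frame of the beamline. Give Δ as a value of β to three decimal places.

Δ = 0.673

Galilean: u_cl = 0.939 + 0.724 = 1.6630.
Relativistic: u_rel = (0.939 + 0.724) / (1 + 0.939·0.724) = 1.6630/1.6798 = 0.9900.
Δ = 1.6630 − 0.9900 = 0.6730.
(The classical prediction exceeds c; the relativistic result does not.)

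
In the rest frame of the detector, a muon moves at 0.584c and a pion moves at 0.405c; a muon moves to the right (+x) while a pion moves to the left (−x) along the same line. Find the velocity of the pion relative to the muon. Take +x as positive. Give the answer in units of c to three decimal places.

β_A = 0.584, β_B = -0.405.
Transform to A's frame with the inverse velocity-addition law: u' = (u − v)/(1 − uv/c²), taking u = β_B and v = β_A.
u' = (-0.405 − 0.584) / (1 − (0.584)(-0.405)) = -0.9890/1.2365 = -0.7998.

-0.800c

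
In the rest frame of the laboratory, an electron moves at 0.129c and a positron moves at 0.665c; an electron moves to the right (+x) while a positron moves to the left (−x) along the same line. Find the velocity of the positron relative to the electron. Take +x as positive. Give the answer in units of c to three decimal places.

-0.731c

β_A = 0.129, β_B = -0.665.
Transform to A's frame with the inverse velocity-addition law: u' = (u − v)/(1 − uv/c²), taking u = β_B and v = β_A.
u' = (-0.665 − 0.129) / (1 − (0.129)(-0.665)) = -0.7940/1.0858 = -0.7313.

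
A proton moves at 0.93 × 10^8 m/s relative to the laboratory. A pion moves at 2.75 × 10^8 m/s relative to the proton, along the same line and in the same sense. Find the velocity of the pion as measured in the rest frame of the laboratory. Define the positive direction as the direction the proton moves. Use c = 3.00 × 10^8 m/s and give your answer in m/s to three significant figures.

2.87 × 10^8 m/s

In units of c (dividing by 3.00 × 10^8 m/s): v = 0.310, u' = 0.917.
u = (u' + v)/(1 + u'v/c²):
u = (0.917 + 0.310) / (1 + 0.917·0.310) = 1.2267/1.2842 = 0.9552
Converting back: u = 0.9552 × 3.00 × 10^8 m/s.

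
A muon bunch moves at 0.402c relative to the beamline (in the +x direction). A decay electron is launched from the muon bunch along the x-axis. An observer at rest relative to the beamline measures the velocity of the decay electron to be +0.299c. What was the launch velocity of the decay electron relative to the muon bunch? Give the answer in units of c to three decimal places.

-0.117c

Invert the composition law: u' = (u − v)/(1 − uv/c²).
u' = (0.299 − 0.402) / (1 − (0.299)(0.402)) = -0.1030/0.8798 = -0.1171.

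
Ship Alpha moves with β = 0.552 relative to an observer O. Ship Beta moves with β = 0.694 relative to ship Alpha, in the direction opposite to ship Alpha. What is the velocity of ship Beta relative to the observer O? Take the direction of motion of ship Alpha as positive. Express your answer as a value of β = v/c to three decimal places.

β = -0.230

With v = 0.552 and u' = -0.694 (in units of c),
u = (u' + v)/(1 + u'v/c²):
u = (-0.694 + 0.552) / (1 + (-0.694)·0.552) = -0.1420/0.6169 = -0.2302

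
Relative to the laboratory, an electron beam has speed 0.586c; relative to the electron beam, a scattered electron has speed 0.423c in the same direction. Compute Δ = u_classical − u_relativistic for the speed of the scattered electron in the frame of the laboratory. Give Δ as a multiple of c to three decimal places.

Δ = 0.200c

Galilean: u_cl = 0.423 + 0.586 = 1.0090.
Relativistic: u_rel = (0.423 + 0.586) / (1 + 0.423·0.586) = 1.0090/1.2479 = 0.8086.
Δ = 1.0090 − 0.8086 = 0.2004.
(The classical prediction exceeds c; the relativistic result does not.)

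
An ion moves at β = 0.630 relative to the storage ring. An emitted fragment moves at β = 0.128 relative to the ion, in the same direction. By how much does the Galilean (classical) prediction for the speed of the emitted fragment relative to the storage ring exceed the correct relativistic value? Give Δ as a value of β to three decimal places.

Galilean: u_cl = 0.128 + 0.630 = 0.7580.
Relativistic: u_rel = (0.128 + 0.630) / (1 + 0.128·0.630) = 0.7580/1.0806 = 0.7014.
Δ = 0.7580 − 0.7014 = 0.0566.

Δ = 0.057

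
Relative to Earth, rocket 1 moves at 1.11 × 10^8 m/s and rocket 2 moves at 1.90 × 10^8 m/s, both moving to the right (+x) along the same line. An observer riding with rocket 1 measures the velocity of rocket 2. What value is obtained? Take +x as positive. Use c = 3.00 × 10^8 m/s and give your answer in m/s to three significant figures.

+1.03 × 10^8 m/s

β_A = 0.370, β_B = 0.633 (dividing each by c = 3.00 × 10^8 m/s).
Transform to A's frame with the inverse velocity-addition law: u' = (u − v)/(1 − uv/c²), taking u = β_B and v = β_A.
u' = (0.633 − 0.370) / (1 − (0.370)(0.633)) = 0.2633/0.7657 = 0.3439.
u' = 0.3439 × 3.00 × 10^8 m/s.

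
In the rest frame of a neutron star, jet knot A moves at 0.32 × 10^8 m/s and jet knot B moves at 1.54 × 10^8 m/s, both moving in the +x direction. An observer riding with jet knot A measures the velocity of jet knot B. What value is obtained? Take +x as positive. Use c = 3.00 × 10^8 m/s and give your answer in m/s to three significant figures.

β_A = 0.107, β_B = 0.513 (dividing each by c = 3.00 × 10^8 m/s).
Transform to A's frame with the inverse velocity-addition law: u' = (u − v)/(1 − uv/c²), taking u = β_B and v = β_A.
u' = (0.513 − 0.107) / (1 − (0.107)(0.513)) = 0.4067/0.9452 = 0.4302.
u' = 0.4302 × 3.00 × 10^8 m/s.

+1.29 × 10^8 m/s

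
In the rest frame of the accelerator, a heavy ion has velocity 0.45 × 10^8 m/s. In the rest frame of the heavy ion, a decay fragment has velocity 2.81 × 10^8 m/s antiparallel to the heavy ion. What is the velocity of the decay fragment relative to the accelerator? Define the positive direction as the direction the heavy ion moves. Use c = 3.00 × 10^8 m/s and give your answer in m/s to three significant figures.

-2.75 × 10^8 m/s

In units of c (dividing by 3.00 × 10^8 m/s): v = 0.150, u' = -0.937.
u = (u' + v)/(1 + u'v/c²):
u = (-0.937 + 0.150) / (1 + (-0.937)·0.150) = -0.7867/0.8595 = -0.9153
Converting back: u = -0.9153 × 3.00 × 10^8 m/s.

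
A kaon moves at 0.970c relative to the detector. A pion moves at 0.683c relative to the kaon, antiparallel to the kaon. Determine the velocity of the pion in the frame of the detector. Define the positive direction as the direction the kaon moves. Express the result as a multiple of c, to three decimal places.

With v = 0.970 and u' = -0.683 (in units of c),
u = (u' + v)/(1 + u'v/c²):
u = (-0.683 + 0.970) / (1 + (-0.683)·0.970) = 0.2870/0.3375 = 0.8504
(Galilean addition would give +0.287c.)

+0.850c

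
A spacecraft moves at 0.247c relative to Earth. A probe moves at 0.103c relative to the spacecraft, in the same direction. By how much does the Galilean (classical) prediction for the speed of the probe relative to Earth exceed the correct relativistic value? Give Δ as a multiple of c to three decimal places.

Galilean: u_cl = 0.103 + 0.247 = 0.3500.
Relativistic: u_rel = (0.103 + 0.247) / (1 + 0.103·0.247) = 0.3500/1.0254 = 0.3413.
Δ = 0.3500 − 0.3413 = 0.0087.

Δ = 0.009c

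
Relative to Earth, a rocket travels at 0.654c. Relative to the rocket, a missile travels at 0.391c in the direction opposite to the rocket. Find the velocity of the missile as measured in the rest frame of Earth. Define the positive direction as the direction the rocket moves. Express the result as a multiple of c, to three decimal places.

+0.353c

With v = 0.654 and u' = -0.391 (in units of c),
u = (u' + v)/(1 + u'v/c²):
u = (-0.391 + 0.654) / (1 + (-0.391)·0.654) = 0.2630/0.7443 = 0.3534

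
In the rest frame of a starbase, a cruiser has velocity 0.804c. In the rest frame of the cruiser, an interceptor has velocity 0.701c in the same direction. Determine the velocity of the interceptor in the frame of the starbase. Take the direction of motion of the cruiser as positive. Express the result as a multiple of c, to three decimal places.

0.963c

With v = 0.804 and u' = 0.701 (in units of c),
u = (u' + v)/(1 + u'v/c²):
u = (0.701 + 0.804) / (1 + 0.701·0.804) = 1.5050/1.5636 = 0.9625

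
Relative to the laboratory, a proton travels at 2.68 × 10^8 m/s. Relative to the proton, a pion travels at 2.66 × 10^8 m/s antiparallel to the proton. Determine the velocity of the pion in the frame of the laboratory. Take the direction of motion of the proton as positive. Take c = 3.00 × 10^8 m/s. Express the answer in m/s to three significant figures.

+9.62 × 10^6 m/s

In units of c (dividing by 3.00 × 10^8 m/s): v = 0.893, u' = -0.887.
u = (u' + v)/(1 + u'v/c²):
u = (-0.887 + 0.893) / (1 + (-0.887)·0.893) = 0.0067/0.2079 = 0.0321
(Galilean addition would give +0.007c.)
Converting back: u = 0.0321 × 3.00 × 10^8 m/s.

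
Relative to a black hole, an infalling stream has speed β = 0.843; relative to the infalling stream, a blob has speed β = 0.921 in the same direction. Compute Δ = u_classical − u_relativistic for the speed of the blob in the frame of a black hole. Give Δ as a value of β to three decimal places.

Galilean: u_cl = 0.921 + 0.843 = 1.7640.
Relativistic: u_rel = (0.921 + 0.843) / (1 + 0.921·0.843) = 1.7640/1.7764 = 0.9930.
Δ = 1.7640 − 0.9930 = 0.7710.
(The classical prediction exceeds c; the relativistic result does not.)

Δ = 0.771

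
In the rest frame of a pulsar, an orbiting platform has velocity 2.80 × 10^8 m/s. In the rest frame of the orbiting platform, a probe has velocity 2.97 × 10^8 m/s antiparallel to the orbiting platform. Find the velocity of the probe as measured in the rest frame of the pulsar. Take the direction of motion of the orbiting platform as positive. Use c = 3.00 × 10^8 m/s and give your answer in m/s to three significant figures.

In units of c (dividing by 3.00 × 10^8 m/s): v = 0.933, u' = -0.990.
u = (u' + v)/(1 + u'v/c²):
u = (-0.990 + 0.933) / (1 + (-0.990)·0.933) = -0.0567/0.0760 = -0.7456
(Galilean addition would give -0.057c.)
Converting back: u = -0.7456 × 3.00 × 10^8 m/s.

-2.24 × 10^8 m/s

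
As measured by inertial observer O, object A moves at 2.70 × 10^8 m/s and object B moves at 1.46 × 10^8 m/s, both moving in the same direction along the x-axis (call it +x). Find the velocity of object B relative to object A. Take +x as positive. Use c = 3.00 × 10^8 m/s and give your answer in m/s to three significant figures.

β_A = 0.900, β_B = 0.487 (dividing each by c = 3.00 × 10^8 m/s).
Transform to A's frame with the inverse velocity-addition law: u' = (u − v)/(1 − uv/c²), taking u = β_B and v = β_A.
u' = (0.487 − 0.900) / (1 − (0.900)(0.487)) = -0.4133/0.5620 = -0.7355.
u' = -0.7355 × 3.00 × 10^8 m/s.

-2.21 × 10^8 m/s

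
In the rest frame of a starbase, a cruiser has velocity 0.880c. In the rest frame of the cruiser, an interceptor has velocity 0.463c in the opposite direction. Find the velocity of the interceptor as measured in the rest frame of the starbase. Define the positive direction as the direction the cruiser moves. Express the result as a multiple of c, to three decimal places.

+0.704c

With v = 0.880 and u' = -0.463 (in units of c),
u = (u' + v)/(1 + u'v/c²):
u = (-0.463 + 0.880) / (1 + (-0.463)·0.880) = 0.4170/0.5926 = 0.7037
(Galilean addition would give +0.417c.)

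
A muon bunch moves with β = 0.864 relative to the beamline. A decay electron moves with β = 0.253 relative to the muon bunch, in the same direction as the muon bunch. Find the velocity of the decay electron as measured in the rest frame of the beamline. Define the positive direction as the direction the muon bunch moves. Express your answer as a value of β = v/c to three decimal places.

β = 0.917

With v = 0.864 and u' = 0.253 (in units of c),
u = (u' + v)/(1 + u'v/c²):
u = (0.253 + 0.864) / (1 + 0.253·0.864) = 1.1170/1.2186 = 0.9166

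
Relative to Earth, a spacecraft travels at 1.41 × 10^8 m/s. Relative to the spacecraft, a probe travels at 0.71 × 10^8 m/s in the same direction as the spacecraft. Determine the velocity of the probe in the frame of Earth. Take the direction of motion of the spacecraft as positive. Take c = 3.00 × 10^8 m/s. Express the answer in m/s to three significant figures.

1.91 × 10^8 m/s

In units of c (dividing by 3.00 × 10^8 m/s): v = 0.470, u' = 0.237.
u = (u' + v)/(1 + u'v/c²):
u = (0.237 + 0.470) / (1 + 0.237·0.470) = 0.7067/1.1112 = 0.6359
Converting back: u = 0.6359 × 3.00 × 10^8 m/s.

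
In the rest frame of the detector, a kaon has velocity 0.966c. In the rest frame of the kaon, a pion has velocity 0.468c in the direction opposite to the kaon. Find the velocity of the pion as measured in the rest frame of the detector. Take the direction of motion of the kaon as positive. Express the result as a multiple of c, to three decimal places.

With v = 0.966 and u' = -0.468 (in units of c),
u = (u' + v)/(1 + u'v/c²):
u = (-0.468 + 0.966) / (1 + (-0.468)·0.966) = 0.4980/0.5479 = 0.9089
(Galilean addition would give +0.498c.)

+0.909c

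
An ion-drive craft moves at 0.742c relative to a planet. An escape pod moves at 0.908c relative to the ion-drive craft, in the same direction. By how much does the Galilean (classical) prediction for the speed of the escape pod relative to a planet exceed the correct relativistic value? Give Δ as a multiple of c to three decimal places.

Galilean: u_cl = 0.908 + 0.742 = 1.6500.
Relativistic: u_rel = (0.908 + 0.742) / (1 + 0.908·0.742) = 1.6500/1.6737 = 0.9858.
Δ = 1.6500 − 0.9858 = 0.6642.
(The classical prediction exceeds c; the relativistic result does not.)

Δ = 0.664c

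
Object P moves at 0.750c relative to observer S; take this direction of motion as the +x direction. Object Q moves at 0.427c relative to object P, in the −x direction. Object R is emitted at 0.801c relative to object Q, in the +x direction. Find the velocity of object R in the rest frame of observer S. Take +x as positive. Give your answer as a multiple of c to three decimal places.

Apply u = (u' + v)/(1 + u'v/c²) successively, working outward toward observer S.
Start: velocity of object P relative to observer S = 0.7500c.
Compose with object Q (u' = -0.427 in object P frame): u_1 = (-0.427 + 0.750) / (1 + (-0.427)·0.750) = 0.3230/0.6797 = 0.4752.
Compose with object R (u' = 0.801 in object Q frame): u_2 = (0.801 + 0.475) / (1 + 0.801·0.475) = 1.2762/1.3806 = 0.9244.

+0.924c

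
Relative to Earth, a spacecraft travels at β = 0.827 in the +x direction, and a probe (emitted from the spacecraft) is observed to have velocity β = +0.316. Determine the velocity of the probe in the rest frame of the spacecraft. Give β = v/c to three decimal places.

Invert the composition law: u' = (u − v)/(1 − uv/c²).
u' = (0.316 − 0.827) / (1 − (0.316)(0.827)) = -0.5110/0.7387 = -0.6918.

β = -0.692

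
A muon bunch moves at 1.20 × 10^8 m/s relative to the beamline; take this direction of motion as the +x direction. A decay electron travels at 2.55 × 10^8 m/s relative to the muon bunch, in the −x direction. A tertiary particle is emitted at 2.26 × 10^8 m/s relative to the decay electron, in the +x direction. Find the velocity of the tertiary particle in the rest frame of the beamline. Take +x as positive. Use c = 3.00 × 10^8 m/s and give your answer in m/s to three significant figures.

+4.41 × 10^7 m/s

Apply u = (u' + v)/(1 + u'v/c²) successively, working outward toward the beamline.
(Dividing each given speed by c = 3.00 × 10^8 m/s to work in units of c.)
Start: velocity of the muon bunch relative to the beamline = 0.4000c.
Compose with the decay electron (u' = -0.850 in the muon bunch frame): u_1 = (-0.850 + 0.400) / (1 + (-0.850)·0.400) = -0.4500/0.6600 = -0.6818.
Compose with the tertiary particle (u' = 0.753 in the decay electron frame): u_2 = (0.753 + (-0.682)) / (1 + 0.753·(-0.682)) = 0.0715/0.4864 = 0.1470.
So u = 0.1470 × 3.00 × 10^8 m/s.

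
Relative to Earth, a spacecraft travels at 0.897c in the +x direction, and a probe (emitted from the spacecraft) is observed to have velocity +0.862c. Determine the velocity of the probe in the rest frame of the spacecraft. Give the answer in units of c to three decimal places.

Invert the composition law: u' = (u − v)/(1 − uv/c²).
u' = (0.862 − 0.897) / (1 − (0.862)(0.897)) = -0.0350/0.2268 = -0.1543.

-0.154c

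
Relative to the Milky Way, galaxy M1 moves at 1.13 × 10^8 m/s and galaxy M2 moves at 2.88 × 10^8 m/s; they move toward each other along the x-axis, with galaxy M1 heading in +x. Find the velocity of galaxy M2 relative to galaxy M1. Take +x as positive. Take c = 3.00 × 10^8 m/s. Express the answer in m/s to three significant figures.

-2.95 × 10^8 m/s

β_A = 0.377, β_B = -0.960 (dividing each by c = 3.00 × 10^8 m/s).
Transform to A's frame with the inverse velocity-addition law: u' = (u − v)/(1 − uv/c²), taking u = β_B and v = β_A.
u' = (-0.960 − 0.377) / (1 − (0.377)(-0.960)) = -1.3367/1.3616 = -0.9817.
u' = -0.9817 × 3.00 × 10^8 m/s.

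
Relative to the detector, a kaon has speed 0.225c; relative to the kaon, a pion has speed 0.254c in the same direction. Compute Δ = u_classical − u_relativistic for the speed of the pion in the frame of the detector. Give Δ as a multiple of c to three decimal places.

Galilean: u_cl = 0.254 + 0.225 = 0.4790.
Relativistic: u_rel = (0.254 + 0.225) / (1 + 0.254·0.225) = 0.4790/1.0572 = 0.4531.
Δ = 0.4790 − 0.4531 = 0.0259.

Δ = 0.026c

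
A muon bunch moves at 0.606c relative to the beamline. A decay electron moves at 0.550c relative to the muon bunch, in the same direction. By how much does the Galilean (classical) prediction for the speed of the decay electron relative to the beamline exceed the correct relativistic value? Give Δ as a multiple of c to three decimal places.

Galilean: u_cl = 0.550 + 0.606 = 1.1560.
Relativistic: u_rel = (0.550 + 0.606) / (1 + 0.550·0.606) = 1.1560/1.3333 = 0.8670.
Δ = 1.1560 − 0.8670 = 0.2890.
(The classical prediction exceeds c; the relativistic result does not.)

Δ = 0.289c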